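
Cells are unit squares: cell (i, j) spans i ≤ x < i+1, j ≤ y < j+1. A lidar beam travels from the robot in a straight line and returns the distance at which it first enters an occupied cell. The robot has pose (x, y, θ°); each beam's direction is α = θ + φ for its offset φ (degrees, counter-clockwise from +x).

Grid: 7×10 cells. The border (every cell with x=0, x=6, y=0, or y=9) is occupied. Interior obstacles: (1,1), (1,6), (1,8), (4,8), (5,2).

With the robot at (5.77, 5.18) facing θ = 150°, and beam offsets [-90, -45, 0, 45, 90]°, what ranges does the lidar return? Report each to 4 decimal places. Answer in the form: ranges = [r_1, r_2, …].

beam 1: φ=-90°, α=60°
  d=(0.5000,0.8660)  start (5,5)  tX=0.4600 tY=0.9469  stride 1/|dx|=2.0000 1/|dy|=1.1547
    cross x-line → (6,5), t=0.4600 (wall)
  → r_1 = 0.4600
beam 2: φ=-45°, α=105°
  d=(-0.2588,0.9659)  start (5,5)  tX=2.9751 tY=0.8489  stride 1/|dx|=3.8637 1/|dy|=1.0353
    cross y-line → (5,6), t=0.8489
    cross y-line → (5,7), t=1.8842
    cross y-line → (5,8), t=2.9195
    cross x-line → (4,8), t=2.9751 (wall)
  → r_2 = 2.9751
beam 3: φ=0°, α=150°
  d=(-0.8660,0.5000)  start (5,5)  tX=0.8891 tY=1.6400  stride 1/|dx|=1.1547 1/|dy|=2.0000
    cross x-line → (4,5), t=0.8891
    cross y-line → (4,6), t=1.6400
    cross x-line → (3,6), t=2.0438
    cross x-line → (2,6), t=3.1985
    cross y-line → (2,7), t=3.6400
    cross x-line → (1,7), t=4.3532
    cross x-line → (0,7), t=5.5079 (wall)
  → r_3 = 5.5079
beam 4: φ=45°, α=195°
  d=(-0.9659,-0.2588)  start (5,5)  tX=0.7972 tY=0.6955  stride 1/|dx|=1.0353 1/|dy|=3.8637
    cross y-line → (5,4), t=0.6955
    cross x-line → (4,4), t=0.7972
    cross x-line → (3,4), t=1.8324
    cross x-line → (2,4), t=2.8677
    cross x-line → (1,4), t=3.9030
    cross y-line → (1,3), t=4.5592
    cross x-line → (0,3), t=4.9383 (wall)
  → r_4 = 4.9383
beam 5: φ=90°, α=240°
  d=(-0.5000,-0.8660)  start (5,5)  tX=1.5400 tY=0.2078  stride 1/|dx|=2.0000 1/|dy|=1.1547
    cross y-line → (5,4), t=0.2078
    cross y-line → (5,3), t=1.3625
    cross x-line → (4,3), t=1.5400
    cross y-line → (4,2), t=2.5172
    cross x-line → (3,2), t=3.5400
    cross y-line → (3,1), t=3.6719
    cross y-line → (3,0), t=4.8266 (wall)
  → r_5 = 4.8266

ranges = [0.4600, 2.9751, 5.5079, 4.9383, 4.8266]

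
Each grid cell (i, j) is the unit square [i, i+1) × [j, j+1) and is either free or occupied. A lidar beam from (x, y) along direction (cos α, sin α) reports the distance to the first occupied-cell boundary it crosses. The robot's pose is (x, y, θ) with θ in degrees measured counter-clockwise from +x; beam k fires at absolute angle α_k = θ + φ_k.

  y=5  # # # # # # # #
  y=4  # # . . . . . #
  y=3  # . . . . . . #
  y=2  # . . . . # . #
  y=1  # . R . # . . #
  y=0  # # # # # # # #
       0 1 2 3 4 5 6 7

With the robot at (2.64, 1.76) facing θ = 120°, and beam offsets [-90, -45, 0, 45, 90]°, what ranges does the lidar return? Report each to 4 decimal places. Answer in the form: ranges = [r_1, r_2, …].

beam 1: φ=-90°, α=30°
  direction (0.8660, 0.5000); cell (2,1); t to first gridline: x 0.4157, y 0.4800 (then +1.1547 / +2.0000)
    (3,1) via x @ 0.4157
    (3,2) via y @ 0.4800
    (4,2) via x @ 1.5704
    (4,3) via y @ 2.4800
    (5,3) via x @ 2.7251
    (6,3) via x @ 3.8798
    (6,4) via y @ 4.4800
    (7,4) via x @ 5.0345  # hit
  → r_1 = 5.0345
beam 2: φ=-45°, α=75°
  direction (0.2588, 0.9659); cell (2,1); t to first gridline: x 1.3909, y 0.2485 (then +3.8637 / +1.0353)
    (2,2) via y @ 0.2485
    (2,3) via y @ 1.2837
    (3,3) via x @ 1.3909
    (3,4) via y @ 2.3190
    (3,5) via y @ 3.3543  # hit
  → r_2 = 3.3543
beam 3: φ=0°, α=120°
  direction (-0.5000, 0.8660); cell (2,1); t to first gridline: x 1.2800, y 0.2771 (then +2.0000 / +1.1547)
    (2,2) via y @ 0.2771
    (1,2) via x @ 1.2800
    (1,3) via y @ 1.4318
    (1,4) via y @ 2.5865  # hit
  → r_3 = 2.5865
beam 4: φ=45°, α=165°
  direction (-0.9659, 0.2588); cell (2,1); t to first gridline: x 0.6626, y 0.9273 (then +1.0353 / +3.8637)
    (1,1) via x @ 0.6626
    (1,2) via y @ 0.9273
    (0,2) via x @ 1.6979  # hit
  → r_4 = 1.6979
beam 5: φ=90°, α=210°
  direction (-0.8660, -0.5000); cell (2,1); t to first gridline: x 0.7390, y 1.5200 (then +1.1547 / +2.0000)
    (1,1) via x @ 0.7390
    (1,0) via y @ 1.5200  # hit
  → r_5 = 1.5200

ranges = [5.0345, 3.3543, 2.5865, 1.6979, 1.5200]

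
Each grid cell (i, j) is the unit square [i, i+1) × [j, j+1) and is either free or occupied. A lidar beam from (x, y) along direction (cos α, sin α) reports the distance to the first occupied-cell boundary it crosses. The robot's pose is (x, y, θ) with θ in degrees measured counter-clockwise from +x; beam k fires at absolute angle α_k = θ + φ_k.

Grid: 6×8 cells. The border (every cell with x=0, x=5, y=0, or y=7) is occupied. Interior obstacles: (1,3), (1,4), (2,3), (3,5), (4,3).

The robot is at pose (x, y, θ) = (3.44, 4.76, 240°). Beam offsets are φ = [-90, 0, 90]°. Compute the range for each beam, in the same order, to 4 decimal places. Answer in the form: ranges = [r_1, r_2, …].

beam 1: φ=-90°, α=150°
  cosα=-0.8660 sinα=0.5000 | (3,4) | tMaxX 0.5081 tMaxY 0.4800 | tΔX 1.1547 tΔY 2.0000
    t=0.4800 [y] (3,5) — stop
  → r_1 = 0.4800
beam 2: φ=0°, α=240°
  cosα=-0.5000 sinα=-0.8660 | (3,4) | tMaxX 0.8800 tMaxY 0.8776 | tΔX 2.0000 tΔY 1.1547
    t=0.8776 [y] (3,3)
    t=0.8800 [x] (2,3) — stop
  → r_2 = 0.8800
beam 3: φ=90°, α=330°
  cosα=0.8660 sinα=-0.5000 | (3,4) | tMaxX 0.6466 tMaxY 1.5200 | tΔX 1.1547 tΔY 2.0000
    t=0.6466 [x] (4,4)
    t=1.5200 [y] (4,3) — stop
  → r_3 = 1.5200

ranges = [0.4800, 0.8800, 1.5200]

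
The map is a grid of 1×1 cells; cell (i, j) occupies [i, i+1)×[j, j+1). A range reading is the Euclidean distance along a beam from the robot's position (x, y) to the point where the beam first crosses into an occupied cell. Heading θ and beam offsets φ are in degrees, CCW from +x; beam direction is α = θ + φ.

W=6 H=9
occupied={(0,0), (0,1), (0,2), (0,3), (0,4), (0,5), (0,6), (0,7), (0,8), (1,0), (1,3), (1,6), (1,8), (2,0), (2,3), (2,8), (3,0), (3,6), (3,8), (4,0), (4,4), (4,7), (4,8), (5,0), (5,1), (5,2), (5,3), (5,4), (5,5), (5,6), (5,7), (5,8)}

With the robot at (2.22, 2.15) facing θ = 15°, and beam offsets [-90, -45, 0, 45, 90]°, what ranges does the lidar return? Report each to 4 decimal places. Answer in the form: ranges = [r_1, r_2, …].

beam 1: φ=-90°, α=285°
  d=(0.2588,-0.9659)  start (2,2)  tX=3.0137 tY=0.1553  stride 1/|dx|=3.8637 1/|dy|=1.0353
    cross y-line → (2,1), t=0.1553
    cross y-line → (2,0), t=1.1906 (wall)
  → r_1 = 1.1906
beam 2: φ=-45°, α=330°
  d=(0.8660,-0.5000)  start (2,2)  tX=0.9007 tY=0.3000  stride 1/|dx|=1.1547 1/|dy|=2.0000
    cross y-line → (2,1), t=0.3000
    cross x-line → (3,1), t=0.9007
    cross x-line → (4,1), t=2.0554
    cross y-line → (4,0), t=2.3000 (wall)
  → r_2 = 2.3000
beam 3: φ=0°, α=15°
  d=(0.9659,0.2588)  start (2,2)  tX=0.8075 tY=3.2841  stride 1/|dx|=1.0353 1/|dy|=3.8637
    cross x-line → (3,2), t=0.8075
    cross x-line → (4,2), t=1.8428
    cross x-line → (5,2), t=2.8781 (wall)
  → r_3 = 2.8781
beam 4: φ=45°, α=60°
  d=(0.5000,0.8660)  start (2,2)  tX=1.5600 tY=0.9815  stride 1/|dx|=2.0000 1/|dy|=1.1547
    cross y-line → (2,3), t=0.9815 (wall)
  → r_4 = 0.9815
beam 5: φ=90°, α=105°
  d=(-0.2588,0.9659)  start (2,2)  tX=0.8500 tY=0.8800  stride 1/|dx|=3.8637 1/|dy|=1.0353
    cross x-line → (1,2), t=0.8500
    cross y-line → (1,3), t=0.8800 (wall)
  → r_5 = 0.8800

ranges = [1.1906, 2.3000, 2.8781, 0.9815, 0.8800]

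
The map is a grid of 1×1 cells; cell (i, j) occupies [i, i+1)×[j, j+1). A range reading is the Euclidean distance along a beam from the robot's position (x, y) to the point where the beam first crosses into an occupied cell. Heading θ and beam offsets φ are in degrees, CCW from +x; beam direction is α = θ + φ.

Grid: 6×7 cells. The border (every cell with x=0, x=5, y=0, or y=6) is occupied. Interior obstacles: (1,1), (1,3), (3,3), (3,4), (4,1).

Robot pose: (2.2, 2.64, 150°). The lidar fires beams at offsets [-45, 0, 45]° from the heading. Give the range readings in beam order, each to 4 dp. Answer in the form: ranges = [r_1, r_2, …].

beam 1: φ=-45°, α=105°
  cosα=-0.2588 sinα=0.9659 | (2,2) | tMaxX 0.7727 tMaxY 0.3727 | tΔX 3.8637 tΔY 1.0353
    t=0.3727 [y] (2,3)
    t=0.7727 [x] (1,3) — stop
  → r_1 = 0.7727
beam 2: φ=0°, α=150°
  cosα=-0.8660 sinα=0.5000 | (2,2) | tMaxX 0.2309 tMaxY 0.7200 | tΔX 1.1547 tΔY 2.0000
    t=0.2309 [x] (1,2)
    t=0.7200 [y] (1,3) — stop
  → r_2 = 0.7200
beam 3: φ=45°, α=195°
  cosα=-0.9659 sinα=-0.2588 | (2,2) | tMaxX 0.2071 tMaxY 2.4728 | tΔX 1.0353 tΔY 3.8637
    t=0.2071 [x] (1,2)
    t=1.2423 [x] (0,2) — stop
  → r_3 = 1.2423

ranges = [0.7727, 0.7200, 1.2423]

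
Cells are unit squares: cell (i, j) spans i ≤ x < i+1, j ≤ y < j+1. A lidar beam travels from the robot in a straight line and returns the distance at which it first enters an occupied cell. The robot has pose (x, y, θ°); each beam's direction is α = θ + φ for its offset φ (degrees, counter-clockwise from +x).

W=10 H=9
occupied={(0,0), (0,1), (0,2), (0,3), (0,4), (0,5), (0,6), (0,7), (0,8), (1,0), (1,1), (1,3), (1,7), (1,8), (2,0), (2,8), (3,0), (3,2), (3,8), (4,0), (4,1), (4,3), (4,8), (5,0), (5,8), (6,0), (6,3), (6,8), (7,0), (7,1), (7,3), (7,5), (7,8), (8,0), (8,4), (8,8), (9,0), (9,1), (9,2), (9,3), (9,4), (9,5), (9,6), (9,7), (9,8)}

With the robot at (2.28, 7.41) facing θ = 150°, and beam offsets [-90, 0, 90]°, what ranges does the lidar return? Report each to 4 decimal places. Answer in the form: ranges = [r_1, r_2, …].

ranges = [0.6813, 0.3233, 2.5600]

beam 1: φ=-90°, α=60°
  direction (0.5000, 0.8660); cell (2,7); t to first gridline: x 1.4400, y 0.6813 (then +2.0000 / +1.1547)
    (2,8) via y @ 0.6813  # hit
  → r_1 = 0.6813
beam 2: φ=0°, α=150°
  direction (-0.8660, 0.5000); cell (2,7); t to first gridline: x 0.3233, y 1.1800 (then +1.1547 / +2.0000)
    (1,7) via x @ 0.3233  # hit
  → r_2 = 0.3233
beam 3: φ=90°, α=240°
  direction (-0.5000, -0.8660); cell (2,7); t to first gridline: x 0.5600, y 0.4734 (then +2.0000 / +1.1547)
    (2,6) via y @ 0.4734
    (1,6) via x @ 0.5600
    (1,5) via y @ 1.6281
    (0,5) via x @ 2.5600  # hit
  → r_3 = 2.5600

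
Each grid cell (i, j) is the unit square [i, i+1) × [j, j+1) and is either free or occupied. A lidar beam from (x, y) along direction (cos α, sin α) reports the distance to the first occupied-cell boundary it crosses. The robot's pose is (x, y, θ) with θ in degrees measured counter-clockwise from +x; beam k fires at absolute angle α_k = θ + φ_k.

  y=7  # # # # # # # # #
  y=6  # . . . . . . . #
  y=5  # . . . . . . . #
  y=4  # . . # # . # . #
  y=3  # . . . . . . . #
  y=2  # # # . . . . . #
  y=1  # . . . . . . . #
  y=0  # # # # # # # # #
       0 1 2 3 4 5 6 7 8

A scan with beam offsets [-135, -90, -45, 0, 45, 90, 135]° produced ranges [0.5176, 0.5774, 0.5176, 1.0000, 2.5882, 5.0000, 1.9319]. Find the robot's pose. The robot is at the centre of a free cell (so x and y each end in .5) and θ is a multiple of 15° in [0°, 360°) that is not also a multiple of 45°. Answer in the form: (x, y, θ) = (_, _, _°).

(x, y, θ) = (7.5, 1.5, 60°)

The pose lattice has 37·16 = 592 candidates. Test each by forward raycasting.
  (3.5, 2.5, 300°): beam 3 = 1.5529 ≠ 0.5176 ✗
  (3.5, 6.5, 255°): beam 1 = 0.5774 ≠ 0.5176 ✗
  (5.5, 4.5, 240°): beam 1 = 2.5882 ≠ 0.5176 ✗
  (6.5, 2.5, 60°): beam 1 = 1.5529 ≠ 0.5176 ✗
  (7.5, 3.5, 255°): beam 1 = 1.0000 ≠ 0.5176 ✗
  …
  (7.5, 1.5, 60°): r_1=0.5176, r_2=0.5774, r_3=0.5176, r_4=1.0000, r_5=2.5882, r_6=5.0000, r_7=1.9319 — all match ✓
Unique over the lattice → pose = (7.5, 1.5, 60°).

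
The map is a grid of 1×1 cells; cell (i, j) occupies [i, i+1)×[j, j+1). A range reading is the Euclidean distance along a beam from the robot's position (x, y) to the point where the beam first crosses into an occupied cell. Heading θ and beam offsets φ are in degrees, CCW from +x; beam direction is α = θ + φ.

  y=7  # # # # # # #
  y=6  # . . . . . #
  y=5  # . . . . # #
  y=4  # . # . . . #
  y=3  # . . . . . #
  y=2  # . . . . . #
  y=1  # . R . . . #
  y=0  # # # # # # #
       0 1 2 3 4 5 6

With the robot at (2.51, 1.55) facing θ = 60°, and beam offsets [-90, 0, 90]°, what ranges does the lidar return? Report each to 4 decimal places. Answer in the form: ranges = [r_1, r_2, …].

beam 1: φ=-90°, α=330°
  cosα=0.8660 sinα=-0.5000 | (2,1) | tMaxX 0.5658 tMaxY 1.1000 | tΔX 1.1547 tΔY 2.0000
    t=0.5658 [x] (3,1)
    t=1.1000 [y] (3,0) — stop
  → r_1 = 1.1000
beam 2: φ=0°, α=60°
  cosα=0.5000 sinα=0.8660 | (2,1) | tMaxX 0.9800 tMaxY 0.5196 | tΔX 2.0000 tΔY 1.1547
    t=0.5196 [y] (2,2)
    t=0.9800 [x] (3,2)
    t=1.6743 [y] (3,3)
    t=2.8290 [y] (3,4)
    t=2.9800 [x] (4,4)
    t=3.9837 [y] (4,5)
    t=4.9800 [x] (5,5) — stop
  → r_2 = 4.9800
beam 3: φ=90°, α=150°
  cosα=-0.8660 sinα=0.5000 | (2,1) | tMaxX 0.5889 tMaxY 0.9000 | tΔX 1.1547 tΔY 2.0000
    t=0.5889 [x] (1,1)
    t=0.9000 [y] (1,2)
    t=1.7436 [x] (0,2) — stop
  → r_3 = 1.7436

ranges = [1.1000, 4.9800, 1.7436]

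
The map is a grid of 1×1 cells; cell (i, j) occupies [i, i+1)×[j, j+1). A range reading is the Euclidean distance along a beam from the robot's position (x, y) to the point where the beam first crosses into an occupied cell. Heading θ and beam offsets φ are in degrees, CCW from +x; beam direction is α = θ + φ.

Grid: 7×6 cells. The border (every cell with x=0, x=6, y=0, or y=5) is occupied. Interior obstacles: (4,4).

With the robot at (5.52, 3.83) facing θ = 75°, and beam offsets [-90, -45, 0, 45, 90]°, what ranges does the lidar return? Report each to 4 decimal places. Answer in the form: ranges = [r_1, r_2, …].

beam 1: φ=-90°, α=345°
  cosα=0.9659 sinα=-0.2588 | (5,3) | tMaxX 0.4969 tMaxY 3.2069 | tΔX 1.0353 tΔY 3.8637
    t=0.4969 [x] (6,3) — stop
  → r_1 = 0.4969
beam 2: φ=-45°, α=30°
  cosα=0.8660 sinα=0.5000 | (5,3) | tMaxX 0.5543 tMaxY 0.3400 | tΔX 1.1547 tΔY 2.0000
    t=0.3400 [y] (5,4)
    t=0.5543 [x] (6,4) — stop
  → r_2 = 0.5543
beam 3: φ=0°, α=75°
  cosα=0.2588 sinα=0.9659 | (5,3) | tMaxX 1.8546 tMaxY 0.1760 | tΔX 3.8637 tΔY 1.0353
    t=0.1760 [y] (5,4)
    t=1.2113 [y] (5,5) — stop
  → r_3 = 1.2113
beam 4: φ=45°, α=120°
  cosα=-0.5000 sinα=0.8660 | (5,3) | tMaxX 1.0400 tMaxY 0.1963 | tΔX 2.0000 tΔY 1.1547
    t=0.1963 [y] (5,4)
    t=1.0400 [x] (4,4) — stop
  → r_4 = 1.0400
beam 5: φ=90°, α=165°
  cosα=-0.9659 sinα=0.2588 | (5,3) | tMaxX 0.5383 tMaxY 0.6568 | tΔX 1.0353 tΔY 3.8637
    t=0.5383 [x] (4,3)
    t=0.6568 [y] (4,4) — stop
  → r_5 = 0.6568

ranges = [0.4969, 0.5543, 1.2113, 1.0400, 0.6568]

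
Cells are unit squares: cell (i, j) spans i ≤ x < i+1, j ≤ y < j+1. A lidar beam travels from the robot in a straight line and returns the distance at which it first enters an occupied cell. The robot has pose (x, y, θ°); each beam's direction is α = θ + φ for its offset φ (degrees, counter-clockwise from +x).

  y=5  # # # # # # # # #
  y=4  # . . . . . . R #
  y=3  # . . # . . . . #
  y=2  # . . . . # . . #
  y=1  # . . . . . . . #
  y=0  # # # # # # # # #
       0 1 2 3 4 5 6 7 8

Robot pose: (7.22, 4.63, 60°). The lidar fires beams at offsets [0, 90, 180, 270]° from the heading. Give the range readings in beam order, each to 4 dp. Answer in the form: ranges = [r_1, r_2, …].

beam 1: φ=0°, α=60°
  direction (0.5000, 0.8660); cell (7,4); t to first gridline: x 1.5600, y 0.4272 (then +2.0000 / +1.1547)
    (7,5) via y @ 0.4272  # hit
  → r_1 = 0.4272
beam 2: φ=90°, α=150°
  direction (-0.8660, 0.5000); cell (7,4); t to first gridline: x 0.2540, y 0.7400 (then +1.1547 / +2.0000)
    (6,4) via x @ 0.2540
    (6,5) via y @ 0.7400  # hit
  → r_2 = 0.7400
beam 3: φ=180°, α=240°
  direction (-0.5000, -0.8660); cell (7,4); t to first gridline: x 0.4400, y 0.7275 (then +2.0000 / +1.1547)
    (6,4) via x @ 0.4400
    (6,3) via y @ 0.7275
    (6,2) via y @ 1.8822
    (5,2) via x @ 2.4400  # hit
  → r_3 = 2.4400
beam 4: φ=270°, α=330°
  direction (0.8660, -0.5000); cell (7,4); t to first gridline: x 0.9007, y 1.2600 (then +1.1547 / +2.0000)
    (8,4) via x @ 0.9007  # hit
  → r_4 = 0.9007

ranges = [0.4272, 0.7400, 2.4400, 0.9007]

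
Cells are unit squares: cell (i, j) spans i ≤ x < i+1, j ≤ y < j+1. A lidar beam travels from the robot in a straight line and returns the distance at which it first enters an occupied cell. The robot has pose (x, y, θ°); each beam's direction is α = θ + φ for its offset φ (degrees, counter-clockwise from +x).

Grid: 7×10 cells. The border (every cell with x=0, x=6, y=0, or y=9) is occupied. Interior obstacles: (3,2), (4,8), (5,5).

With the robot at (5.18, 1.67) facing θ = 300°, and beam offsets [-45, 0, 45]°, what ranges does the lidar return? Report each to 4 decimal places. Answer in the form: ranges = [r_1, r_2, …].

beam 1: φ=-45°, α=255°
  d=(-0.2588,-0.9659)  start (5,1)  tX=0.6955 tY=0.6936  stride 1/|dx|=3.8637 1/|dy|=1.0353
    cross y-line → (5,0), t=0.6936 (wall)
  → r_1 = 0.6936
beam 2: φ=0°, α=300°
  d=(0.5000,-0.8660)  start (5,1)  tX=1.6400 tY=0.7736  stride 1/|dx|=2.0000 1/|dy|=1.1547
    cross y-line → (5,0), t=0.7736 (wall)
  → r_2 = 0.7736
beam 3: φ=45°, α=345°
  d=(0.9659,-0.2588)  start (5,1)  tX=0.8489 tY=2.5887  stride 1/|dx|=1.0353 1/|dy|=3.8637
    cross x-line → (6,1), t=0.8489 (wall)
  → r_3 = 0.8489

ranges = [0.6936, 0.7736, 0.8489]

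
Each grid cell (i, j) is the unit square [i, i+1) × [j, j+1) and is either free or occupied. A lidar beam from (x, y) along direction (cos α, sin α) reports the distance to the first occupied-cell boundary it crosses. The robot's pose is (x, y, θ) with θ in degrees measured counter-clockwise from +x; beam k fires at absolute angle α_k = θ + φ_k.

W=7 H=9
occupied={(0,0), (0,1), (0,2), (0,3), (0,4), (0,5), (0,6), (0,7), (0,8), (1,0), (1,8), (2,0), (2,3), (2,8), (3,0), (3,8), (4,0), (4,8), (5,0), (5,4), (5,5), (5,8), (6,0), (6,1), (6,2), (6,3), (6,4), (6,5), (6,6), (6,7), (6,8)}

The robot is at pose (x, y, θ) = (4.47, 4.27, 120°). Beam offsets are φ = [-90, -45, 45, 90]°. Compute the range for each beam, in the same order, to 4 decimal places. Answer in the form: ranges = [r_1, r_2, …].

beam 1: φ=-90°, α=30°
  d=(0.8660,0.5000)  start (4,4)  tX=0.6120 tY=1.4600  stride 1/|dx|=1.1547 1/|dy|=2.0000
    cross x-line → (5,4), t=0.6120 (wall)
  → r_1 = 0.6120
beam 2: φ=-45°, α=75°
  d=(0.2588,0.9659)  start (4,4)  tX=2.0478 tY=0.7558  stride 1/|dx|=3.8637 1/|dy|=1.0353
    cross y-line → (4,5), t=0.7558
    cross y-line → (4,6), t=1.7910
    cross x-line → (5,6), t=2.0478
    cross y-line → (5,7), t=2.8263
    cross y-line → (5,8), t=3.8616 (wall)
  → r_2 = 3.8616
beam 3: φ=45°, α=165°
  d=(-0.9659,0.2588)  start (4,4)  tX=0.4866 tY=2.8205  stride 1/|dx|=1.0353 1/|dy|=3.8637
    cross x-line → (3,4), t=0.4866
    cross x-line → (2,4), t=1.5219
    cross x-line → (1,4), t=2.5571
    cross y-line → (1,5), t=2.8205
    cross x-line → (0,5), t=3.5924 (wall)
  → r_3 = 3.5924
beam 4: φ=90°, α=210°
  d=(-0.8660,-0.5000)  start (4,4)  tX=0.5427 tY=0.5400  stride 1/|dx|=1.1547 1/|dy|=2.0000
    cross y-line → (4,3), t=0.5400
    cross x-line → (3,3), t=0.5427
    cross x-line → (2,3), t=1.6974 (wall)
  → r_4 = 1.6974

ranges = [0.6120, 3.8616, 3.5924, 1.6974]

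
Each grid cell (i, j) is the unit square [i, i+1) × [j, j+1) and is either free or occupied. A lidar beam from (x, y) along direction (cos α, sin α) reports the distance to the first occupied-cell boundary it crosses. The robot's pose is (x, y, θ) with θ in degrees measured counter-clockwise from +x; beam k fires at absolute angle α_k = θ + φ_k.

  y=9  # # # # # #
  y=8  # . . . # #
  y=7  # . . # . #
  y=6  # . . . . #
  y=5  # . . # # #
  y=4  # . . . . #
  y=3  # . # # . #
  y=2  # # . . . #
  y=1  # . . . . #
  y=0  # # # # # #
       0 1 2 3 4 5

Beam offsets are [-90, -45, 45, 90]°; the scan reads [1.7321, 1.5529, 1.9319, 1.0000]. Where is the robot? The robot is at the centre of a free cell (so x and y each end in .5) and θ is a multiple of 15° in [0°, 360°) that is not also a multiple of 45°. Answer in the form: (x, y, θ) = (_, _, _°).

(x, y, θ) = (3.5, 1.5, 120°)

The pose lattice has 25·16 = 400 candidates. Test each by forward raycasting.
  (1.5, 7.5, 30°): beam 1 = 4.0415 ≠ 1.7321 ✗
  (4.5, 4.5, 120°): beam 1 = 0.5774 ≠ 1.7321 ✗
  (2.5, 1.5, 60°): beam 1 = 1.0000 ≠ 1.7321 ✗
  (1.5, 4.5, 15°): beam 1 = 1.5529 ≠ 1.7321 ✗
  …
  (3.5, 1.5, 120°): r_1=1.7321, r_2=1.5529, r_3=1.9319, r_4=1.0000 — all match ✓
Unique over the lattice → pose = (3.5, 1.5, 120°).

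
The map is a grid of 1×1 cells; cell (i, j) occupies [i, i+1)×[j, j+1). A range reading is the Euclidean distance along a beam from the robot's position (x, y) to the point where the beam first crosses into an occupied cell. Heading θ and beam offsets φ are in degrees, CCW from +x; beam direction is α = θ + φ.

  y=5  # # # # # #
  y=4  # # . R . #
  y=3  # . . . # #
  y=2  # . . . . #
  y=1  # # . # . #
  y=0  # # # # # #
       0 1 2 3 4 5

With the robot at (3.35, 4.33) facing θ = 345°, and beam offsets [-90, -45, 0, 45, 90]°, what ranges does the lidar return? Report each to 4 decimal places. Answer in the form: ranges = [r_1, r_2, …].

ranges = [3.4475, 1.3000, 1.2750, 1.3400, 0.6936]

beam 1: φ=-90°, α=255°
  direction (-0.2588, -0.9659); cell (3,4); t to first gridline: x 1.3523, y 0.3416 (then +3.8637 / +1.0353)
    (3,3) via y @ 0.3416
    (2,3) via x @ 1.3523
    (2,2) via y @ 1.3769
    (2,1) via y @ 2.4122
    (2,0) via y @ 3.4475  # hit
  → r_1 = 3.4475
beam 2: φ=-45°, α=300°
  direction (0.5000, -0.8660); cell (3,4); t to first gridline: x 1.3000, y 0.3811 (then +2.0000 / +1.1547)
    (3,3) via y @ 0.3811
    (4,3) via x @ 1.3000  # hit
  → r_2 = 1.3000
beam 3: φ=0°, α=345°
  direction (0.9659, -0.2588); cell (3,4); t to first gridline: x 0.6729, y 1.2750 (then +1.0353 / +3.8637)
    (4,4) via x @ 0.6729
    (4,3) via y @ 1.2750  # hit
  → r_3 = 1.2750
beam 4: φ=45°, α=30°
  direction (0.8660, 0.5000); cell (3,4); t to first gridline: x 0.7506, y 1.3400 (then +1.1547 / +2.0000)
    (4,4) via x @ 0.7506
    (4,5) via y @ 1.3400  # hit
  → r_4 = 1.3400
beam 5: φ=90°, α=75°
  direction (0.2588, 0.9659); cell (3,4); t to first gridline: x 2.5114, y 0.6936 (then +3.8637 / +1.0353)
    (3,5) via y @ 0.6936  # hit
  → r_5 = 0.6936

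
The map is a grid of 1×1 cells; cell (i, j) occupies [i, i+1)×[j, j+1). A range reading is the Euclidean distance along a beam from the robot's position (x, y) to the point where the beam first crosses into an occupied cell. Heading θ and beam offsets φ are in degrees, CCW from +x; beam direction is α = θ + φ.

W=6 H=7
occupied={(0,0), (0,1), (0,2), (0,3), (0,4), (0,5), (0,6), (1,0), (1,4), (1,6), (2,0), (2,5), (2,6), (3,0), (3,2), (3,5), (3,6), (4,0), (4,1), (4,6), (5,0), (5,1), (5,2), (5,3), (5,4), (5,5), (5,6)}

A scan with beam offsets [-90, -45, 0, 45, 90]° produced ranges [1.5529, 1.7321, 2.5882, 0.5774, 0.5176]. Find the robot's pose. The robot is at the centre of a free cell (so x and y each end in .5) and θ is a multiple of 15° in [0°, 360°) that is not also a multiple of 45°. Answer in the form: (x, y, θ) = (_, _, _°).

Candidates: 15 free-cell centres × 16 headings = 240 poses. Raycast each; keep the one whose scan matches to 4 dp.
  (3.5, 1.5, 345°): beam 1 = 0.5176 ≠ 1.5529 ✗
  (3.5, 3.5, 300°): beam 1 = 2.8868 ≠ 1.5529 ✗
  (2.5, 1.5, 150°): beam 1 = 1.0000 ≠ 1.5529 ✗
  …
  (3.5, 3.5, 195°): r_1=1.5529, r_2=1.7321, r_3=2.5882, r_4=0.5774, r_5=0.5176 — all match ✓
Only this pose fits every beam.

(x, y, θ) = (3.5, 3.5, 195°)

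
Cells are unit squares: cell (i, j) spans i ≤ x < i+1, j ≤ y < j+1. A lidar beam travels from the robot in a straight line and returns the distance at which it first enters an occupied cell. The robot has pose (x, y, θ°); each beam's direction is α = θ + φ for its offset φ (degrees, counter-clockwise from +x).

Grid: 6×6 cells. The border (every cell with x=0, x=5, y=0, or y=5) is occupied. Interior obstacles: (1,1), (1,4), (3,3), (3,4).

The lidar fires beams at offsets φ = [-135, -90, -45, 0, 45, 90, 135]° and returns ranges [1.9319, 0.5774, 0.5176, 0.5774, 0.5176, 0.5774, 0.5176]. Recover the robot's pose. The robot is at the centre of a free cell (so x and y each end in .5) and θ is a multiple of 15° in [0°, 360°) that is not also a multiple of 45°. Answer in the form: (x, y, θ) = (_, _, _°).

The pose lattice has 12·16 = 192 candidates. Test each by forward raycasting.
  (2.5, 1.5, 165°): beam 1 = 2.8868 ≠ 1.9319 ✗
  (2.5, 4.5, 240°): beam 1 = 0.5176 ≠ 1.9319 ✗
  (1.5, 3.5, 210°): beam 1 = 0.5176 ≠ 1.9319 ✗
  (2.5, 4.5, 210°): beam 1 = 0.5176 ≠ 1.9319 ✗
  (2.5, 1.5, 210°): beam 2 = 2.8868 ≠ 0.5774 ✗
  …
  (4.5, 4.5, 60°): r_1=1.9319, r_2=0.5774, r_3=0.5176, r_4=0.5774, r_5=0.5176, r_6=0.5774, r_7=0.5176 — all match ✓
Unique over the lattice → pose = (4.5, 4.5, 60°).

(x, y, θ) = (4.5, 4.5, 60°)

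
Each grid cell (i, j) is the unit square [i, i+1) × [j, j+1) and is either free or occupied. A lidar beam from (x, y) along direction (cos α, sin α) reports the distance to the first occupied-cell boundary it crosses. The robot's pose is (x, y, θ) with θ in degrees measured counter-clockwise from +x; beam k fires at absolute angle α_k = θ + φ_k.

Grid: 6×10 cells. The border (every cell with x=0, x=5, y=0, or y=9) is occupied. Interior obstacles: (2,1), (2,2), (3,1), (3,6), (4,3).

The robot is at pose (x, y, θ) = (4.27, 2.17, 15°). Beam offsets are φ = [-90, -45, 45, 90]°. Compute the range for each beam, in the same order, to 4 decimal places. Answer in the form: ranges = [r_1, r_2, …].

ranges = [1.2113, 0.8429, 0.9584, 0.8593]

beam 1: φ=-90°, α=285°
  d=(0.2588,-0.9659)  start (4,2)  tX=2.8205 tY=0.1760  stride 1/|dx|=3.8637 1/|dy|=1.0353
    cross y-line → (4,1), t=0.1760
    cross y-line → (4,0), t=1.2113 (wall)
  → r_1 = 1.2113
beam 2: φ=-45°, α=330°
  d=(0.8660,-0.5000)  start (4,2)  tX=0.8429 tY=0.3400  stride 1/|dx|=1.1547 1/|dy|=2.0000
    cross y-line → (4,1), t=0.3400
    cross x-line → (5,1), t=0.8429 (wall)
  → r_2 = 0.8429
beam 3: φ=45°, α=60°
  d=(0.5000,0.8660)  start (4,2)  tX=1.4600 tY=0.9584  stride 1/|dx|=2.0000 1/|dy|=1.1547
    cross y-line → (4,3), t=0.9584 (wall)
  → r_3 = 0.9584
beam 4: φ=90°, α=105°
  d=(-0.2588,0.9659)  start (4,2)  tX=1.0432 tY=0.8593  stride 1/|dx|=3.8637 1/|dy|=1.0353
    cross y-line → (4,3), t=0.8593 (wall)
  → r_4 = 0.8593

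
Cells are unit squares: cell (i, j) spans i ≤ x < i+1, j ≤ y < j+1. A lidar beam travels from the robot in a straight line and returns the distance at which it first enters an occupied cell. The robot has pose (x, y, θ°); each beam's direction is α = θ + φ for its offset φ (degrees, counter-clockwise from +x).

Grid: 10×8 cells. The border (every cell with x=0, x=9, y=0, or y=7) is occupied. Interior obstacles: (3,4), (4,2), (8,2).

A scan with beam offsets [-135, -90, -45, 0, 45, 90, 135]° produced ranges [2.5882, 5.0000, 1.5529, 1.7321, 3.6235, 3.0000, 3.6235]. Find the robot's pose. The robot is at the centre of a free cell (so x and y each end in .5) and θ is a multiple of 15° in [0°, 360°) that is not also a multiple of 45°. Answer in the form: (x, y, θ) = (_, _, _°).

(x, y, θ) = (5.5, 4.5, 240°)

Candidates: 45 free-cell centres × 16 headings = 720 poses. Raycast each; keep the one whose scan matches to 4 dp.
  (5.5, 2.5, 165°): beam 1 = 4.0415 ≠ 2.5882 ✗
  (6.5, 5.5, 60°): beam 1 = 4.6587 ≠ 2.5882 ✗
  (6.5, 2.5, 240°): beam 1 = 4.6587 ≠ 2.5882 ✗
  (3.5, 5.5, 210°): beam 1 = 1.5529 ≠ 2.5882 ✗
  …
  (5.5, 4.5, 240°): r_1=2.5882, r_2=5.0000, r_3=1.5529, r_4=1.7321, r_5=3.6235, r_6=3.0000, r_7=3.6235 — all match ✓
Unique over the lattice → pose = (5.5, 4.5, 240°).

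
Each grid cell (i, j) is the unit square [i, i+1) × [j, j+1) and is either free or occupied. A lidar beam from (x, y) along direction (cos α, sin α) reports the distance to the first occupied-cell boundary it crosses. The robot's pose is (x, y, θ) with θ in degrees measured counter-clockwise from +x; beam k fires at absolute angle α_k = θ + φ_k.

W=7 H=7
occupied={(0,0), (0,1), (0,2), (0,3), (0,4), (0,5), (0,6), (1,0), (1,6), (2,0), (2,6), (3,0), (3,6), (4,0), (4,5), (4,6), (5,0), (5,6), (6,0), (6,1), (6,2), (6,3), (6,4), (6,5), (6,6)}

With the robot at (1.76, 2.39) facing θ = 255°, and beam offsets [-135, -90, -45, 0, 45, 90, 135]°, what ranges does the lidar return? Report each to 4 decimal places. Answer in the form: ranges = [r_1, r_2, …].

ranges = [1.5200, 0.7868, 0.8776, 1.4390, 1.6050, 4.3896, 4.8959]

beam 1: φ=-135°, α=120°
  dir = (cos 120°, sin 120°) = (-0.5000, 0.8660); from cell (1,2)
  next x-line at t=1.5200, next y-line at t=0.7044; Δt_x=2.0000, Δt_y=1.1547
    y: enter (1,3) at t=0.7044
    x: enter (0,3) at t=1.5200 ← occupied
  → r_1 = 1.5200
beam 2: φ=-90°, α=165°
  dir = (cos 165°, sin 165°) = (-0.9659, 0.2588); from cell (1,2)
  next x-line at t=0.7868, next y-line at t=2.3569; Δt_x=1.0353, Δt_y=3.8637
    x: enter (0,2) at t=0.7868 ← occupied
  → r_2 = 0.7868
beam 3: φ=-45°, α=210°
  dir = (cos 210°, sin 210°) = (-0.8660, -0.5000); from cell (1,2)
  next x-line at t=0.8776, next y-line at t=0.7800; Δt_x=1.1547, Δt_y=2.0000
    y: enter (1,1) at t=0.7800
    x: enter (0,1) at t=0.8776 ← occupied
  → r_3 = 0.8776
beam 4: φ=0°, α=255°
  dir = (cos 255°, sin 255°) = (-0.2588, -0.9659); from cell (1,2)
  next x-line at t=2.9364, next y-line at t=0.4038; Δt_x=3.8637, Δt_y=1.0353
    y: enter (1,1) at t=0.4038
    y: enter (1,0) at t=1.4390 ← occupied
  → r_4 = 1.4390
beam 5: φ=45°, α=300°
  dir = (cos 300°, sin 300°) = (0.5000, -0.8660); from cell (1,2)
  next x-line at t=0.4800, next y-line at t=0.4503; Δt_x=2.0000, Δt_y=1.1547
    y: enter (1,1) at t=0.4503
    x: enter (2,1) at t=0.4800
    y: enter (2,0) at t=1.6050 ← occupied
  → r_5 = 1.6050
beam 6: φ=90°, α=345°
  dir = (cos 345°, sin 345°) = (0.9659, -0.2588); from cell (1,2)
  next x-line at t=0.2485, next y-line at t=1.5068; Δt_x=1.0353, Δt_y=3.8637
    x: enter (2,2) at t=0.2485
    x: enter (3,2) at t=1.2837
    y: enter (3,1) at t=1.5068
    x: enter (4,1) at t=2.3190
    x: enter (5,1) at t=3.3543
    x: enter (6,1) at t=4.3896 ← occupied
  → r_6 = 4.3896
beam 7: φ=135°, α=30°
  dir = (cos 30°, sin 30°) = (0.8660, 0.5000); from cell (1,2)
  next x-line at t=0.2771, next y-line at t=1.2200; Δt_x=1.1547, Δt_y=2.0000
    x: enter (2,2) at t=0.2771
    y: enter (2,3) at t=1.2200
    x: enter (3,3) at t=1.4318
    x: enter (4,3) at t=2.5865
    y: enter (4,4) at t=3.2200
    x: enter (5,4) at t=3.7412
    x: enter (6,4) at t=4.8959 ← occupied
  → r_7 = 4.8959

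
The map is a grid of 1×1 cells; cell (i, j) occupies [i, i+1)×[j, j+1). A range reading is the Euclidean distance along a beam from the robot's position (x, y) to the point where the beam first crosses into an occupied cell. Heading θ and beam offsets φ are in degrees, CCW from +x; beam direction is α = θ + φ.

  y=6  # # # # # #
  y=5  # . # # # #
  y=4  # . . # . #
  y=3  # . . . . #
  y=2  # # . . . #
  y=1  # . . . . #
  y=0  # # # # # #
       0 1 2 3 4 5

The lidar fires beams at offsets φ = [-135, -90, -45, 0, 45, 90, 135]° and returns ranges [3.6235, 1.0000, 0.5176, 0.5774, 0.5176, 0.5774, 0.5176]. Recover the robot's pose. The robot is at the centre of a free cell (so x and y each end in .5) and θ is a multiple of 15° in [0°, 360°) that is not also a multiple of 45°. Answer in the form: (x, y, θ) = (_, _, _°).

(x, y, θ) = (4.5, 4.5, 30°)

Enumerate (i+0.5, j+0.5, θ) over the 15 free cells and 16 admissible headings. For each, cast all 7 beams and compare to the given ranges.
  (2.5, 2.5, 15°): beam 1 = 1.7321 ≠ 3.6235 ✗
  (4.5, 3.5, 165°): beam 1 = 0.5774 ≠ 3.6235 ✗
  (1.5, 3.5, 210°): beam 1 = 1.9319 ≠ 3.6235 ✗
  (3.5, 2.5, 60°): beam 1 = 1.5529 ≠ 3.6235 ✗
  …
  (4.5, 4.5, 30°): r_1=3.6235, r_2=1.0000, r_3=0.5176, r_4=0.5774, r_5=0.5176, r_6=0.5774, r_7=0.5176 — all match ✓
Only this pose fits every beam.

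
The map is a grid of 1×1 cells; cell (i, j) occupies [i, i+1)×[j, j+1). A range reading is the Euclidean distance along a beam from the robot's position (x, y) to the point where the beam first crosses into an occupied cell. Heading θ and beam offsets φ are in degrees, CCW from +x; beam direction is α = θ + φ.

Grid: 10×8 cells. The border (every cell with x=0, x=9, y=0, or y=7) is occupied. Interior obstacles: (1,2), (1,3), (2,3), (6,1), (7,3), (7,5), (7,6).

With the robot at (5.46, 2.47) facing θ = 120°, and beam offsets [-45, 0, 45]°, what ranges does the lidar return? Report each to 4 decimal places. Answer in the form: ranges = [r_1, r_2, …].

ranges = [4.6898, 5.2308, 2.5468]

beam 1: φ=-45°, α=75°
  dir = (cos 75°, sin 75°) = (0.2588, 0.9659); from cell (5,2)
  next x-line at t=2.0864, next y-line at t=0.5487; Δt_x=3.8637, Δt_y=1.0353
    y: enter (5,3) at t=0.5487
    y: enter (5,4) at t=1.5840
    x: enter (6,4) at t=2.0864
    y: enter (6,5) at t=2.6192
    y: enter (6,6) at t=3.6545
    y: enter (6,7) at t=4.6898 ← occupied
  → r_1 = 4.6898
beam 2: φ=0°, α=120°
  dir = (cos 120°, sin 120°) = (-0.5000, 0.8660); from cell (5,2)
  next x-line at t=0.9200, next y-line at t=0.6120; Δt_x=2.0000, Δt_y=1.1547
    y: enter (5,3) at t=0.6120
    x: enter (4,3) at t=0.9200
    y: enter (4,4) at t=1.7667
    x: enter (3,4) at t=2.9200
    y: enter (3,5) at t=2.9214
    y: enter (3,6) at t=4.0761
    x: enter (2,6) at t=4.9200
    y: enter (2,7) at t=5.2308 ← occupied
  → r_2 = 5.2308
beam 3: φ=45°, α=165°
  dir = (cos 165°, sin 165°) = (-0.9659, 0.2588); from cell (5,2)
  next x-line at t=0.4762, next y-line at t=2.0478; Δt_x=1.0353, Δt_y=3.8637
    x: enter (4,2) at t=0.4762
    x: enter (3,2) at t=1.5115
    y: enter (3,3) at t=2.0478
    x: enter (2,3) at t=2.5468 ← occupied
  → r_3 = 2.5468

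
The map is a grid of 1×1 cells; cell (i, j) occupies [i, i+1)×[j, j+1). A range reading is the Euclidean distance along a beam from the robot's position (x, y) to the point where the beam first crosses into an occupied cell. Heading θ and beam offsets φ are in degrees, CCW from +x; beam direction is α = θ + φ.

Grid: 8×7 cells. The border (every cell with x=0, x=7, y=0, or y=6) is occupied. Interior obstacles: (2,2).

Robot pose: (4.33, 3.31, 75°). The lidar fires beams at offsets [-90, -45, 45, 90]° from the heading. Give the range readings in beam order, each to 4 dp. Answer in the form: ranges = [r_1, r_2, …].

beam 1: φ=-90°, α=345°
  cosα=0.9659 sinα=-0.2588 | (4,3) | tMaxX 0.6936 tMaxY 1.1977 | tΔX 1.0353 tΔY 3.8637
    t=0.6936 [x] (5,3)
    t=1.1977 [y] (5,2)
    t=1.7289 [x] (6,2)
    t=2.7642 [x] (7,2) — stop
  → r_1 = 2.7642
beam 2: φ=-45°, α=30°
  cosα=0.8660 sinα=0.5000 | (4,3) | tMaxX 0.7736 tMaxY 1.3800 | tΔX 1.1547 tΔY 2.0000
    t=0.7736 [x] (5,3)
    t=1.3800 [y] (5,4)
    t=1.9283 [x] (6,4)
    t=3.0831 [x] (7,4) — stop
  → r_2 = 3.0831
beam 3: φ=45°, α=120°
  cosα=-0.5000 sinα=0.8660 | (4,3) | tMaxX 0.6600 tMaxY 0.7967 | tΔX 2.0000 tΔY 1.1547
    t=0.6600 [x] (3,3)
    t=0.7967 [y] (3,4)
    t=1.9514 [y] (3,5)
    t=2.6600 [x] (2,5)
    t=3.1061 [y] (2,6) — stop
  → r_3 = 3.1061
beam 4: φ=90°, α=165°
  cosα=-0.9659 sinα=0.2588 | (4,3) | tMaxX 0.3416 tMaxY 2.6660 | tΔX 1.0353 tΔY 3.8637
    t=0.3416 [x] (3,3)
    t=1.3769 [x] (2,3)
    t=2.4122 [x] (1,3)
    t=2.6660 [y] (1,4)
    t=3.4475 [x] (0,4) — stop
  → r_4 = 3.4475

ranges = [2.7642, 3.0831, 3.1061, 3.4475]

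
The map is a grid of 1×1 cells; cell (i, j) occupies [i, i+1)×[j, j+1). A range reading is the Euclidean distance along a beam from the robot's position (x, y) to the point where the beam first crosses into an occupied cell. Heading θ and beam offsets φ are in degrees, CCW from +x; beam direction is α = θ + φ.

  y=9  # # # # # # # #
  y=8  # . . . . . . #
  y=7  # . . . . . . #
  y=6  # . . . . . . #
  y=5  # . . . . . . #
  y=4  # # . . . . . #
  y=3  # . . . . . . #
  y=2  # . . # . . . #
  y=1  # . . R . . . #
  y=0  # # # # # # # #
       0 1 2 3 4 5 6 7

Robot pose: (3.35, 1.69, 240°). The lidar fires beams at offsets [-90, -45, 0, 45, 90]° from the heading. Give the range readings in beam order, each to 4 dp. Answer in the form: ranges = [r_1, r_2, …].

ranges = [2.7135, 2.4329, 0.7967, 0.7143, 1.3800]

beam 1: φ=-90°, α=150°
  direction (-0.8660, 0.5000); cell (3,1); t to first gridline: x 0.4041, y 0.6200 (then +1.1547 / +2.0000)
    (2,1) via x @ 0.4041
    (2,2) via y @ 0.6200
    (1,2) via x @ 1.5588
    (1,3) via y @ 2.6200
    (0,3) via x @ 2.7135  # hit
  → r_1 = 2.7135
beam 2: φ=-45°, α=195°
  direction (-0.9659, -0.2588); cell (3,1); t to first gridline: x 0.3623, y 2.6660 (then +1.0353 / +3.8637)
    (2,1) via x @ 0.3623
    (1,1) via x @ 1.3976
    (0,1) via x @ 2.4329  # hit
  → r_2 = 2.4329
beam 3: φ=0°, α=240°
  direction (-0.5000, -0.8660); cell (3,1); t to first gridline: x 0.7000, y 0.7967 (then +2.0000 / +1.1547)
    (2,1) via x @ 0.7000
    (2,0) via y @ 0.7967  # hit
  → r_3 = 0.7967
beam 4: φ=45°, α=285°
  direction (0.2588, -0.9659); cell (3,1); t to first gridline: x 2.5114, y 0.7143 (then +3.8637 / +1.0353)
    (3,0) via y @ 0.7143  # hit
  → r_4 = 0.7143
beam 5: φ=90°, α=330°
  direction (0.8660, -0.5000); cell (3,1); t to first gridline: x 0.7506, y 1.3800 (then +1.1547 / +2.0000)
    (4,1) via x @ 0.7506
    (4,0) via y @ 1.3800  # hit
  → r_5 = 1.3800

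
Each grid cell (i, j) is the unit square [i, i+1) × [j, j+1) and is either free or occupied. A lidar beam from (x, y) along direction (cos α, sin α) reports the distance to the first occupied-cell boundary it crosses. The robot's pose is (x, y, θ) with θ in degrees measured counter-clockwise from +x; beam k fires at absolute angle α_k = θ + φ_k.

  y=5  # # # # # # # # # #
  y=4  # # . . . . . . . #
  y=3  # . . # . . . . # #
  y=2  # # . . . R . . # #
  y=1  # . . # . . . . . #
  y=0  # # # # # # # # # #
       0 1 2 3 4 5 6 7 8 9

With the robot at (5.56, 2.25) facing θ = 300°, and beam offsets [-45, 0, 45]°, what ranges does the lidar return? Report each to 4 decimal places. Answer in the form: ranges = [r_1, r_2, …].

beam 1: φ=-45°, α=255°
  direction (-0.2588, -0.9659); cell (5,2); t to first gridline: x 2.1637, y 0.2588 (then +3.8637 / +1.0353)
    (5,1) via y @ 0.2588
    (5,0) via y @ 1.2941  # hit
  → r_1 = 1.2941
beam 2: φ=0°, α=300°
  direction (0.5000, -0.8660); cell (5,2); t to first gridline: x 0.8800, y 0.2887 (then +2.0000 / +1.1547)
    (5,1) via y @ 0.2887
    (6,1) via x @ 0.8800
    (6,0) via y @ 1.4434  # hit
  → r_2 = 1.4434
beam 3: φ=45°, α=345°
  direction (0.9659, -0.2588); cell (5,2); t to first gridline: x 0.4555, y 0.9659 (then +1.0353 / +3.8637)
    (6,2) via x @ 0.4555
    (6,1) via y @ 0.9659
    (7,1) via x @ 1.4908
    (8,1) via x @ 2.5261
    (9,1) via x @ 3.5614  # hit
  → r_3 = 3.5614

ranges = [1.2941, 1.4434, 3.5614]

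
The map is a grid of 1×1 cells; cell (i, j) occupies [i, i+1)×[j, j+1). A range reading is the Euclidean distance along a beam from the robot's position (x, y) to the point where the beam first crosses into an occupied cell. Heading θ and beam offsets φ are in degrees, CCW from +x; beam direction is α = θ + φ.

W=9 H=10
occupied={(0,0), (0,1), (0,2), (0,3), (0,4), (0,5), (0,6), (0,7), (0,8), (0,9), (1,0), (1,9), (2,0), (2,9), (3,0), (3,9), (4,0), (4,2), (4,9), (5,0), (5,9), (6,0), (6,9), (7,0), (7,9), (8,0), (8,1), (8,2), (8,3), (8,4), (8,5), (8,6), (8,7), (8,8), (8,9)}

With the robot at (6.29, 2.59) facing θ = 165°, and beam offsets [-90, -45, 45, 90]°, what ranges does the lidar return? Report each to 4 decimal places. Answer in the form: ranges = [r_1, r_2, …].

ranges = [6.6069, 7.4016, 3.1800, 1.6461]

beam 1: φ=-90°, α=75°
  d=(0.2588,0.9659)  start (6,2)  tX=2.7432 tY=0.4245  stride 1/|dx|=3.8637 1/|dy|=1.0353
    cross y-line → (6,3), t=0.4245
    cross y-line → (6,4), t=1.4597
    cross y-line → (6,5), t=2.4950
    cross x-line → (7,5), t=2.7432
    cross y-line → (7,6), t=3.5303
    cross y-line → (7,7), t=4.5656
    cross y-line → (7,8), t=5.6008
    cross x-line → (8,8), t=6.6069 (wall)
  → r_1 = 6.6069
beam 2: φ=-45°, α=120°
  d=(-0.5000,0.8660)  start (6,2)  tX=0.5800 tY=0.4734  stride 1/|dx|=2.0000 1/|dy|=1.1547
    cross y-line → (6,3), t=0.4734
    cross x-line → (5,3), t=0.5800
    cross y-line → (5,4), t=1.6281
    cross x-line → (4,4), t=2.5800
    cross y-line → (4,5), t=2.7828
    cross y-line → (4,6), t=3.9375
    cross x-line → (3,6), t=4.5800
    cross y-line → (3,7), t=5.0922
    cross y-line → (3,8), t=6.2469
    cross x-line → (2,8), t=6.5800
    cross y-line → (2,9), t=7.4016 (wall)
  → r_2 = 7.4016
beam 3: φ=45°, α=210°
  d=(-0.8660,-0.5000)  start (6,2)  tX=0.3349 tY=1.1800  stride 1/|dx|=1.1547 1/|dy|=2.0000
    cross x-line → (5,2), t=0.3349
    cross y-line → (5,1), t=1.1800
    cross x-line → (4,1), t=1.4896
    cross x-line → (3,1), t=2.6443
    cross y-line → (3,0), t=3.1800 (wall)
  → r_3 = 3.1800
beam 4: φ=90°, α=255°
  d=(-0.2588,-0.9659)  start (6,2)  tX=1.1205 tY=0.6108  stride 1/|dx|=3.8637 1/|dy|=1.0353
    cross y-line → (6,1), t=0.6108
    cross x-line → (5,1), t=1.1205
    cross y-line → (5,0), t=1.6461 (wall)
  → r_4 = 1.6461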